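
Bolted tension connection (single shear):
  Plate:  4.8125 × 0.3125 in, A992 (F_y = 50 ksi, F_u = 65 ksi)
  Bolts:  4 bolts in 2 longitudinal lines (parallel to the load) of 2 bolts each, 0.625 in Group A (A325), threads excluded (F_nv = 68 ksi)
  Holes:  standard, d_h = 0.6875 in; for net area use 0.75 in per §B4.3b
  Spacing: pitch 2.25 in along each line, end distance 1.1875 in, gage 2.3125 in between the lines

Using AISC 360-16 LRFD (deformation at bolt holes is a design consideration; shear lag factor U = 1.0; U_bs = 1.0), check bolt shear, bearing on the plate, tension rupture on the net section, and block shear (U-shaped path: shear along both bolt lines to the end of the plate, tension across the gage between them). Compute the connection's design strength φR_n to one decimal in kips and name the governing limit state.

Bolt shear: A_b = π(0.625)²/4 = 0.3068 in². φR_n = 0.75 × 68 × 0.3068 × 4 × 1 = 62.6 kips.
Bearing (0.3125 in plate, F_u = 65 ksi): end bolts L_c = 1.1875 − 0.6875/2 = 0.84375, R_n = min(1.2×0.84375×0.3125×65, 2.4×0.625×0.3125×65) = 20.566 kips/bolt; interior L_c = 2.25 − 0.6875 = 1.5625, R_n = 30.469 kips/bolt. φR_n = 0.75 × (2×20.566 + 2×30.469) = 76.6 kips.
Tension rupture (net): A_n = (4.8125 − 2×0.75)×0.3125 = 1.0352 in² (U = 1.0, A_e = A_n). φR_n = 0.75 × 65 × 1.0352 = 50.5 kips.
Block shear: shear path 2×[1.1875+1×2.25] = 2×3.4375 in, A_gv = 2.1484, A_nv = 2×(3.4375 − 1.5×0.75)×0.3125 = 1.4453 in²; tension across gage: (2.3125 − 1×0.75)×0.3125 = 0.48828 in². R_n = min(0.6×65×1.4453, 0.6×50×2.1484) + 1.0×65×0.48828 = min(56.367, 64.452) + 31.738 = 88.105 kips. φR_n = 0.75 × 88.105 = 66.1 kips.
Governing: min(62.6, 76.6, 50.5, 66.1) = 50.5 kips → net-section rupture.

50.5 kips (net-section rupture governs)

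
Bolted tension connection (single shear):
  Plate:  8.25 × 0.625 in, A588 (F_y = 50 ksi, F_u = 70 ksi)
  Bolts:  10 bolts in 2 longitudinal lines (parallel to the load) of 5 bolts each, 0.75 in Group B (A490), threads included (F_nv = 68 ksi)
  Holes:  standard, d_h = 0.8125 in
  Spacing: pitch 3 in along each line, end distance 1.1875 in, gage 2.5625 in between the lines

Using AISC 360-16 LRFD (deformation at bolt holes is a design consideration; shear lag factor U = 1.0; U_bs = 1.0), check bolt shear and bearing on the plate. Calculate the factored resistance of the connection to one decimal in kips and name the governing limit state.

Bolt shear: A_b = π(0.75)²/4 = 0.44179 in². φR_n = 0.75 × 68 × 0.44179 × 10 × 1 = 225.3 kips.
Bearing (0.625 in plate, F_u = 70 ksi): end bolts L_c = 1.1875 − 0.8125/2 = 0.78125, R_n = min(1.2×0.78125×0.625×70, 2.4×0.75×0.625×70) = 41.016 kips/bolt; interior L_c = 3 − 0.8125 = 2.1875, R_n = 78.75 kips/bolt. φR_n = 0.75 × (2×41.016 + 8×78.75) = 534.0 kips.
Governing: min(225.3, 534.0) = 225.3 kips → bolt shear.

225.3 kips (bolt shear governs)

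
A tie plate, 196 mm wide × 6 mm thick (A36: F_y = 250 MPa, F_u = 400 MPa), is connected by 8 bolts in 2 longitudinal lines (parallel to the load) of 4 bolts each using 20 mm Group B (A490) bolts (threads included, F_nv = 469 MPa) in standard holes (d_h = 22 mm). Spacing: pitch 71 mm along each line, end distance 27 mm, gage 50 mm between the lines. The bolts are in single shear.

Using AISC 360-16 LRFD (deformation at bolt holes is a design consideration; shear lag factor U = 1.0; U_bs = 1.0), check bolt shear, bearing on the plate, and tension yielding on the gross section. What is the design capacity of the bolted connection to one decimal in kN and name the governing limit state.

Bolt shear: A_b = π(20)²/4 = 314.16 mm². φR_n = 0.75 × 469 × 314.16 × 8 × 1 = 884.0 kN.
Bearing (6 mm plate, F_u = 400 MPa): end bolts L_c = 27 − 22/2 = 16, R_n = min(1.2×16×6×400, 2.4×20×6×400) = 46.08 kN/bolt; interior L_c = 71 − 22 = 49, R_n = 115.2 kN/bolt. φR_n = 0.75 × (2×46.08 + 6×115.2) = 587.5 kN.
Tension yield (gross): A_g = 196×6 = 1176 mm². φR_n = 0.90 × 250 × 1176 = 264.6 kN.
Governing: min(884.0, 587.5, 264.6) = 264.6 kN → gross-section yield.

264.6 kN (gross-section yield governs)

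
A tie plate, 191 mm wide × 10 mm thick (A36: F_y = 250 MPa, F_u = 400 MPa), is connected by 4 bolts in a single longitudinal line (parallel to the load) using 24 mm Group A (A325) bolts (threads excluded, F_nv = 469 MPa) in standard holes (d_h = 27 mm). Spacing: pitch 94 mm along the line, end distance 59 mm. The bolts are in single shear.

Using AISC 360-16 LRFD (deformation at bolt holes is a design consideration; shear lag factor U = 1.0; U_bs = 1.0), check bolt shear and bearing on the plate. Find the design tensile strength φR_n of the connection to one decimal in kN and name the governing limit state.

Bolt shear: A_b = π(24)²/4 = 452.39 mm². φR_n = 0.75 × 469 × 452.39 × 4 × 1 = 636.5 kN.
Bearing (10 mm plate, F_u = 400 MPa): end bolts L_c = 59 − 27/2 = 45.5, R_n = min(1.2×45.5×10×400, 2.4×24×10×400) = 218.4 kN/bolt; interior L_c = 94 − 27 = 67, R_n = 230.4 kN/bolt. φR_n = 0.75 × (1×218.4 + 3×230.4) = 682.2 kN.
Governing: min(636.5, 682.2) = 636.5 kN → bolt shear.

636.5 kN (bolt shear governs)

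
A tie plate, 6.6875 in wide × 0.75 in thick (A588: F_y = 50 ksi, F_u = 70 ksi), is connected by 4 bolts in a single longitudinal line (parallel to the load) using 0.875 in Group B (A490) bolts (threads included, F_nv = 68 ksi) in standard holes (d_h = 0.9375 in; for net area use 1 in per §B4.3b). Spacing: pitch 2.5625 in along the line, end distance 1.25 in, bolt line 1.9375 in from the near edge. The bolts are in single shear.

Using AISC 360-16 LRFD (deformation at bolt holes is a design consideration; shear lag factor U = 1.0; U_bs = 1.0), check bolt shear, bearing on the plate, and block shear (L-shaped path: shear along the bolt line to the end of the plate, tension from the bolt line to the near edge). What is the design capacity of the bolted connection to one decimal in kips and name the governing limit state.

Bolt shear: A_b = π(0.875)²/4 = 0.60132 in². φR_n = 0.75 × 68 × 0.60132 × 4 × 1 = 122.7 kips.
Bearing (0.75 in plate, F_u = 70 ksi): end bolts L_c = 1.25 − 0.9375/2 = 0.78125, R_n = min(1.2×0.78125×0.75×70, 2.4×0.875×0.75×70) = 49.219 kips/bolt; interior L_c = 2.5625 − 0.9375 = 1.625, R_n = 102.38 kips/bolt. φR_n = 0.75 × (1×49.219 + 3×102.38) = 267.3 kips.
Block shear: shear path 1×[1.25+3×2.5625] = 1×8.9375 in, A_gv = 6.7031, A_nv = 1×(8.9375 − 3.5×1)×0.75 = 4.0781 in²; tension to near edge: (1.9375 − 0.5×1)×0.75 = 1.0781 in². R_n = min(0.6×70×4.0781, 0.6×50×6.7031) + 1.0×70×1.0781 = min(171.28, 201.09) + 75.467 = 246.75 kips. φR_n = 0.75 × 246.75 = 185.1 kips.
Governing: min(122.7, 267.3, 185.1) = 122.7 kips → bolt shear.

122.7 kips (bolt shear governs)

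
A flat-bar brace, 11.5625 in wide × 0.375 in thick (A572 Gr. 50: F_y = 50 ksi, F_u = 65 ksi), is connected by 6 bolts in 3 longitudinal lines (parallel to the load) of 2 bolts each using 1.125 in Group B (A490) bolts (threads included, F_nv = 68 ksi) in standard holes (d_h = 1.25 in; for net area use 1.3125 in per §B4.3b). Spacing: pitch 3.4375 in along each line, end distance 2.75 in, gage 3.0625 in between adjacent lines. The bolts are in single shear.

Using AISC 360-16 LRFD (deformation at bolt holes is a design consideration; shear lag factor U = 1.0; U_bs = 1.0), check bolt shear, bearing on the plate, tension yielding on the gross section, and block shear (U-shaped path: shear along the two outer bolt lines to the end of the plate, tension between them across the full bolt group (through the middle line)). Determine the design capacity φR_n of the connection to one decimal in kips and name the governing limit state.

156.5 kips (block shear governs)

Bolt shear: A_b = π(1.125)²/4 = 0.99402 in². φR_n = 0.75 × 68 × 0.99402 × 6 × 1 = 304.2 kips.
Bearing (0.375 in plate, F_u = 65 ksi): end bolts L_c = 2.75 − 1.25/2 = 2.125, R_n = min(1.2×2.125×0.375×65, 2.4×1.125×0.375×65) = 62.156 kips/bolt; interior L_c = 3.4375 − 1.25 = 2.1875, R_n = 63.984 kips/bolt. φR_n = 0.75 × (3×62.156 + 3×63.984) = 283.8 kips.
Tension yield (gross): A_g = 11.5625×0.375 = 4.3359 in². φR_n = 0.90 × 50 × 4.3359 = 195.1 kips.
Block shear: shear path 2×[2.75+1×3.4375] = 2×6.1875 in, A_gv = 4.6406, A_nv = 2×(6.1875 − 1.5×1.3125)×0.375 = 3.1641 in²; tension across gage: (6.125 − 2×1.3125)×0.375 = 1.3125 in². R_n = min(0.6×65×3.1641, 0.6×50×4.6406) + 1.0×65×1.3125 = min(123.4, 139.22) + 85.313 = 208.71 kips. φR_n = 0.75 × 208.71 = 156.5 kips.
Governing: min(304.2, 283.8, 195.1, 156.5) = 156.5 kips → block shear.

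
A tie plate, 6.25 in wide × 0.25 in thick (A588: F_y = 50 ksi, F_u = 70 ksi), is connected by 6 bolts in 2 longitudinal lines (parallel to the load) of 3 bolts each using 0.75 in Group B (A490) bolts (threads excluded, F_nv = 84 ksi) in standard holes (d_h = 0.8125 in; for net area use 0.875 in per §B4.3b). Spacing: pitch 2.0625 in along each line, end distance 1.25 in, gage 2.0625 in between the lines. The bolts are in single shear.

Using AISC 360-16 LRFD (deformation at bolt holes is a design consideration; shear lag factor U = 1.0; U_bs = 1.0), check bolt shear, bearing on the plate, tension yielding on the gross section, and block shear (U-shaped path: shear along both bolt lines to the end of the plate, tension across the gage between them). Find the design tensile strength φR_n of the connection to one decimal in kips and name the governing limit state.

65.8 kips (block shear governs)

Bolt shear: A_b = π(0.75)²/4 = 0.44179 in². φR_n = 0.75 × 84 × 0.44179 × 6 × 1 = 167.0 kips.
Bearing (0.25 in plate, F_u = 70 ksi): end bolts L_c = 1.25 − 0.8125/2 = 0.84375, R_n = min(1.2×0.84375×0.25×70, 2.4×0.75×0.25×70) = 17.719 kips/bolt; interior L_c = 2.0625 − 0.8125 = 1.25, R_n = 26.25 kips/bolt. φR_n = 0.75 × (2×17.719 + 4×26.25) = 105.3 kips.
Tension yield (gross): A_g = 6.25×0.25 = 1.5625 in². φR_n = 0.90 × 50 × 1.5625 = 70.3 kips.
Block shear: shear path 2×[1.25+2×2.0625] = 2×5.375 in, A_gv = 2.6875, A_nv = 2×(5.375 − 2.5×0.875)×0.25 = 1.5938 in²; tension across gage: (2.0625 − 1×0.875)×0.25 = 0.29688 in². R_n = min(0.6×70×1.5938, 0.6×50×2.6875) + 1.0×70×0.29688 = min(66.94, 80.625) + 20.782 = 87.722 kips. φR_n = 0.75 × 87.722 = 65.8 kips.
Governing: min(167.0, 105.3, 70.3, 65.8) = 65.8 kips → block shear.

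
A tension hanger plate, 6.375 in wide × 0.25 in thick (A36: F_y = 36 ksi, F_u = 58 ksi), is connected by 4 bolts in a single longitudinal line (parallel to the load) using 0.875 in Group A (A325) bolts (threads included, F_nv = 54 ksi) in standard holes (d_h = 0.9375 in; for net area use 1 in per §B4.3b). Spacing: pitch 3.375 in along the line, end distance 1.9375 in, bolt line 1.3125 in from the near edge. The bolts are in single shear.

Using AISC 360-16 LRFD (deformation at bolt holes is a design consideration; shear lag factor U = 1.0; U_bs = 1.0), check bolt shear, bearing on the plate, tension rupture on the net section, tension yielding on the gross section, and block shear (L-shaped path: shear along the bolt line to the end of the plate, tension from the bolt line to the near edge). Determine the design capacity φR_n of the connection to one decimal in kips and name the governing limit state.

51.6 kips (gross-section yield governs)

Bolt shear: A_b = π(0.875)²/4 = 0.60132 in². φR_n = 0.75 × 54 × 0.60132 × 4 × 1 = 97.4 kips.
Bearing (0.25 in plate, F_u = 58 ksi): end bolts L_c = 1.9375 − 0.9375/2 = 1.46875, R_n = min(1.2×1.46875×0.25×58, 2.4×0.875×0.25×58) = 25.556 kips/bolt; interior L_c = 3.375 − 0.9375 = 2.4375, R_n = 30.45 kips/bolt. φR_n = 0.75 × (1×25.556 + 3×30.45) = 87.7 kips.
Tension rupture (net): A_n = (6.375 − 1×1)×0.25 = 1.3438 in² (U = 1.0, A_e = A_n). φR_n = 0.75 × 58 × 1.3438 = 58.5 kips.
Tension yield (gross): A_g = 6.375×0.25 = 1.5938 in². φR_n = 0.90 × 36 × 1.5938 = 51.6 kips.
Block shear: shear path 1×[1.9375+3×3.375] = 1×12.0625 in, A_gv = 3.0156, A_nv = 1×(12.0625 − 3.5×1)×0.25 = 2.1406 in²; tension to near edge: (1.3125 − 0.5×1)×0.25 = 0.20313 in². R_n = min(0.6×58×2.1406, 0.6×36×3.0156) + 1.0×58×0.20313 = min(74.493, 65.137) + 11.782 = 76.919 kips. φR_n = 0.75 × 76.919 = 57.7 kips.
Governing: min(97.4, 87.7, 58.5, 51.6, 57.7) = 51.6 kips → gross-section yield.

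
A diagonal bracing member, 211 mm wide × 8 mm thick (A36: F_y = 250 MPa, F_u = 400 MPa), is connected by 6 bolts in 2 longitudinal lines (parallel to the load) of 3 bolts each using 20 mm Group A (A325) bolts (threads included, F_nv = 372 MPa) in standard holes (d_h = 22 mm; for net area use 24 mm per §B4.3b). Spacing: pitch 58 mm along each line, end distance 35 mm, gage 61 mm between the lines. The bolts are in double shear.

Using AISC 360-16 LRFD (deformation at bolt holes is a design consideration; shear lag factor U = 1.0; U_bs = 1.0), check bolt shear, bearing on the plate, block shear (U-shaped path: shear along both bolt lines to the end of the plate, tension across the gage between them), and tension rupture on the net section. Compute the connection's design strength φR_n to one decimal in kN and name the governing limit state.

350.9 kN (block shear governs)

Bolt shear: A_b = π(20)²/4 = 314.16 mm². φR_n = 0.75 × 372 × 314.16 × 6 × 2 = 1051.8 kN.
Bearing (8 mm plate, F_u = 400 MPa): end bolts L_c = 35 − 22/2 = 24, R_n = min(1.2×24×8×400, 2.4×20×8×400) = 92.16 kN/bolt; interior L_c = 58 − 22 = 36, R_n = 138.24 kN/bolt. φR_n = 0.75 × (2×92.16 + 4×138.24) = 553.0 kN.
Block shear: shear path 2×[35+2×58] = 2×151 mm, A_gv = 2416, A_nv = 2×(151 − 2.5×24)×8 = 1456 mm²; tension across gage: (61 − 1×24)×8 = 296 mm². R_n = min(0.6×400×1456, 0.6×250×2416) + 1.0×400×296 = min(349.44, 362.4) + 118.4 = 467.84 kN. φR_n = 0.75 × 467.84 = 350.9 kN.
Tension rupture (net): A_n = (211 − 2×24)×8 = 1304 mm² (U = 1.0, A_e = A_n). φR_n = 0.75 × 400 × 1304 = 391.2 kN.
Governing: min(1051.8, 553.0, 350.9, 391.2) = 350.9 kN → block shear.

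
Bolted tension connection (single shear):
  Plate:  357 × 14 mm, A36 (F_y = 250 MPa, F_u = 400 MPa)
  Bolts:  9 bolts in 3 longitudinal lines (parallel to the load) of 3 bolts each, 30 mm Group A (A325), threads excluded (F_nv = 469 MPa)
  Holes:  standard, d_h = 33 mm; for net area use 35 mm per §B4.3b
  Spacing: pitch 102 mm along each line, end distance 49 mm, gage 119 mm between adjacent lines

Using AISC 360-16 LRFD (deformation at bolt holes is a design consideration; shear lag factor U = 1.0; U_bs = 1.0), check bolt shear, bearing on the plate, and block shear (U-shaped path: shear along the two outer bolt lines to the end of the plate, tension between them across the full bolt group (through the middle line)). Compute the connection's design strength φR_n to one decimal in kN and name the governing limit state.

1502.6 kN (block shear governs)

Bolt shear: A_b = π(30)²/4 = 706.86 mm². φR_n = 0.75 × 469 × 706.86 × 9 × 1 = 2237.7 kN.
Bearing (14 mm plate, F_u = 400 MPa): end bolts L_c = 49 − 33/2 = 32.5, R_n = min(1.2×32.5×14×400, 2.4×30×14×400) = 218.4 kN/bolt; interior L_c = 102 − 33 = 69, R_n = 403.2 kN/bolt. φR_n = 0.75 × (3×218.4 + 6×403.2) = 2305.8 kN.
Block shear: shear path 2×[49+2×102] = 2×253 mm, A_gv = 7084, A_nv = 2×(253 − 2.5×35)×14 = 4634 mm²; tension across gage: (238 − 2×35)×14 = 2352 mm². R_n = min(0.6×400×4634, 0.6×250×7084) + 1.0×400×2352 = min(1112.2, 1062.6) + 940.8 = 2003.4 kN. φR_n = 0.75 × 2003.4 = 1502.6 kN.
Governing: min(2237.7, 2305.8, 1502.6) = 1502.6 kN → block shear.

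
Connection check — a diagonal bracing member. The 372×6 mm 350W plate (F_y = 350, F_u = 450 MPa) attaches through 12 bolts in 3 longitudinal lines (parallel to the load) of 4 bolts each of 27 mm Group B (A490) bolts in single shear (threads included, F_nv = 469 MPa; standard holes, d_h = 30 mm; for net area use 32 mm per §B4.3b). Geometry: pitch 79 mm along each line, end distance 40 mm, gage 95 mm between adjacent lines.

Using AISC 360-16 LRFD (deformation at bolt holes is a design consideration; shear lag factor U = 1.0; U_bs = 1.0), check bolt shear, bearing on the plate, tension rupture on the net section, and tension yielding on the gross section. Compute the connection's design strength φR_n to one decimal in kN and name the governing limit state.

Bolt shear: A_b = π(27)²/4 = 572.56 mm². φR_n = 0.75 × 469 × 572.56 × 12 × 1 = 2416.8 kN.
Bearing (6 mm plate, F_u = 450 MPa): end bolts L_c = 40 − 30/2 = 25, R_n = min(1.2×25×6×450, 2.4×27×6×450) = 81 kN/bolt; interior L_c = 79 − 30 = 49, R_n = 158.76 kN/bolt. φR_n = 0.75 × (3×81 + 9×158.76) = 1253.9 kN.
Tension rupture (net): A_n = (372 − 3×32)×6 = 1656 mm² (U = 1.0, A_e = A_n). φR_n = 0.75 × 450 × 1656 = 558.9 kN.
Tension yield (gross): A_g = 372×6 = 2232 mm². φR_n = 0.90 × 350 × 2232 = 703.1 kN.
Governing: min(2416.8, 1253.9, 558.9, 703.1) = 558.9 kN → net-section rupture.

558.9 kN (net-section rupture governs)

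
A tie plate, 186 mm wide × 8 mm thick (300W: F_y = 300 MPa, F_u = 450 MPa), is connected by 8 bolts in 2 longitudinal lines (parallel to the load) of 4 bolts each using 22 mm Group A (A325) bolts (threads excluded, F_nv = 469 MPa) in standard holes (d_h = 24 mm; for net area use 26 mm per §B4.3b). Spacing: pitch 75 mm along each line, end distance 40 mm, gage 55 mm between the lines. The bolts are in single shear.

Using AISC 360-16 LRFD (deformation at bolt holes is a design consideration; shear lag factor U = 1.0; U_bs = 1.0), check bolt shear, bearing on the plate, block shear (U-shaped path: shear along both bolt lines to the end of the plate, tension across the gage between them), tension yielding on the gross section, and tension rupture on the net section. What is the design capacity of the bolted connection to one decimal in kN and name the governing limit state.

361.8 kN (net-section rupture governs)

Bolt shear: A_b = π(22)²/4 = 380.13 mm². φR_n = 0.75 × 469 × 380.13 × 8 × 1 = 1069.7 kN.
Bearing (8 mm plate, F_u = 450 MPa): end bolts L_c = 40 − 24/2 = 28, R_n = min(1.2×28×8×450, 2.4×22×8×450) = 120.96 kN/bolt; interior L_c = 75 − 24 = 51, R_n = 190.08 kN/bolt. φR_n = 0.75 × (2×120.96 + 6×190.08) = 1036.8 kN.
Block shear: shear path 2×[40+3×75] = 2×265 mm, A_gv = 4240, A_nv = 2×(265 − 3.5×26)×8 = 2784 mm²; tension across gage: (55 − 1×26)×8 = 232 mm². R_n = min(0.6×450×2784, 0.6×300×4240) + 1.0×450×232 = min(751.68, 763.2) + 104.4 = 856.08 kN. φR_n = 0.75 × 856.08 = 642.1 kN.
Tension yield (gross): A_g = 186×8 = 1488 mm². φR_n = 0.90 × 300 × 1488 = 401.8 kN.
Tension rupture (net): A_n = (186 − 2×26)×8 = 1072 mm² (U = 1.0, A_e = A_n). φR_n = 0.75 × 450 × 1072 = 361.8 kN.
Governing: min(1069.7, 1036.8, 642.1, 401.8, 361.8) = 361.8 kN → net-section rupture.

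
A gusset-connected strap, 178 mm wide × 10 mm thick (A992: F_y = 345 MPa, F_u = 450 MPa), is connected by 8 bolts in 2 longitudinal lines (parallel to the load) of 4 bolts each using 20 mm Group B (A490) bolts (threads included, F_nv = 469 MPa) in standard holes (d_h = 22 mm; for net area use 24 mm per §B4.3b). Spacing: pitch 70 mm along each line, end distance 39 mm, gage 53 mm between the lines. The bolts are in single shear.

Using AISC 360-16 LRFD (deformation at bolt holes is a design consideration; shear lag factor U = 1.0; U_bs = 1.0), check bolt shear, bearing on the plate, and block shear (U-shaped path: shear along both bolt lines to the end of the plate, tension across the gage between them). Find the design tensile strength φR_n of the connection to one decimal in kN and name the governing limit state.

766.1 kN (block shear governs)

Bolt shear: A_b = π(20)²/4 = 314.16 mm². φR_n = 0.75 × 469 × 314.16 × 8 × 1 = 884.0 kN.
Bearing (10 mm plate, F_u = 450 MPa): end bolts L_c = 39 − 22/2 = 28, R_n = min(1.2×28×10×450, 2.4×20×10×450) = 151.2 kN/bolt; interior L_c = 70 − 22 = 48, R_n = 216 kN/bolt. φR_n = 0.75 × (2×151.2 + 6×216) = 1198.8 kN.
Block shear: shear path 2×[39+3×70] = 2×249 mm, A_gv = 4980, A_nv = 2×(249 − 3.5×24)×10 = 3300 mm²; tension across gage: (53 − 1×24)×10 = 290 mm². R_n = min(0.6×450×3300, 0.6×345×4980) + 1.0×450×290 = min(891, 1030.9) + 130.5 = 1021.5 kN. φR_n = 0.75 × 1021.5 = 766.1 kN.
Governing: min(884.0, 1198.8, 766.1) = 766.1 kN → block shear.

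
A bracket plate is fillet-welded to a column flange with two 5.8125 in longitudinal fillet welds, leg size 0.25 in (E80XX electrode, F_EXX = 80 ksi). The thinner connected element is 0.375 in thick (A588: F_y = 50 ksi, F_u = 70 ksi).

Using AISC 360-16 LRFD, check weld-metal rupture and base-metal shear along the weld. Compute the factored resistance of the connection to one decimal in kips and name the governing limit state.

74.0 kips (weld metal governs)

Weld metal: throat = 0.707×0.25 = 0.17675 in, L = 2×5.8125 = 11.625 in. φR_n = 0.75 × 0.6 × 80 × 0.17675 × 11.625 = 74.0 kips.
Base metal shear (0.375 in plate): yield φR_n = 1.0×0.6×50×0.375×11.625 = 130.8 kips; rupture φR_n = 0.75×0.6×70×0.375×11.625 = 137.3 kips; take 130.8 kips (yield).
Governing: min(74.0, 130.8) = 74.0 kips → weld metal.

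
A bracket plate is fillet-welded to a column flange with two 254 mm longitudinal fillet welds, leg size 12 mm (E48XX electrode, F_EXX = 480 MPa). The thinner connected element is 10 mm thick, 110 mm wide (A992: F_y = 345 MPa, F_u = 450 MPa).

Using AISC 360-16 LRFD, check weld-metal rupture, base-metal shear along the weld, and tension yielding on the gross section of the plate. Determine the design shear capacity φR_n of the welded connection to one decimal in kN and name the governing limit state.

341.6 kN (gross-section yield governs)

Weld metal: throat = 0.707×12 = 8.484 mm, L = 2×254 = 508 mm. φR_n = 0.75 × 0.6 × 480 × 8.484 × 508 = 930.9 kN.
Base metal shear (10 mm plate): yield φR_n = 1.0×0.6×345×10×508 = 1051.6 kN; rupture φR_n = 0.75×0.6×450×10×508 = 1028.7 kN; take 1028.7 kN (rupture).
Tension yield (gross): A_g = 110×10 = 1100 mm². φR_n = 0.90 × 345 × 1100 = 341.6 kN.
Governing: min(930.9, 1028.7, 341.6) = 341.6 kN → gross-section yield.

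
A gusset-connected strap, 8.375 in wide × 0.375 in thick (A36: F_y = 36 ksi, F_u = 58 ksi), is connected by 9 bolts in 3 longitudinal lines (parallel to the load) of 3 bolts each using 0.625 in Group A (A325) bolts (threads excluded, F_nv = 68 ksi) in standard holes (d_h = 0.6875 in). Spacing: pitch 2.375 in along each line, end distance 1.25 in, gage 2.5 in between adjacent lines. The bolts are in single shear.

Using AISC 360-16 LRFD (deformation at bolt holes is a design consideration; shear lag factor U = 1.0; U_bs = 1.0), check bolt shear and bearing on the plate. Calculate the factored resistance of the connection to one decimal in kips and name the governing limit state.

Bolt shear: A_b = π(0.625)²/4 = 0.3068 in². φR_n = 0.75 × 68 × 0.3068 × 9 × 1 = 140.8 kips.
Bearing (0.375 in plate, F_u = 58 ksi): end bolts L_c = 1.25 − 0.6875/2 = 0.90625, R_n = min(1.2×0.90625×0.375×58, 2.4×0.625×0.375×58) = 23.653 kips/bolt; interior L_c = 2.375 − 0.6875 = 1.6875, R_n = 32.625 kips/bolt. φR_n = 0.75 × (3×23.653 + 6×32.625) = 200.0 kips.
Governing: min(140.8, 200.0) = 140.8 kips → bolt shear.

140.8 kips (bolt shear governs)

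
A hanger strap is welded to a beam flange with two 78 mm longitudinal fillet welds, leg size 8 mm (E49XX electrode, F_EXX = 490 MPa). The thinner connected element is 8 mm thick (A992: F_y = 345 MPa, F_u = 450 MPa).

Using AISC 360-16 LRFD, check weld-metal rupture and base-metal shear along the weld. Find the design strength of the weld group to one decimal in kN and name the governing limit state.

Weld metal: throat = 0.707×8 = 5.656 mm, L = 2×78 = 156 mm. φR_n = 0.75 × 0.6 × 490 × 5.656 × 156 = 194.6 kN.
Base metal shear (8 mm plate): yield φR_n = 1.0×0.6×345×8×156 = 258.3 kN; rupture φR_n = 0.75×0.6×450×8×156 = 252.7 kN; take 252.7 kN (rupture).
Governing: min(194.6, 252.7) = 194.6 kN → weld metal.

194.6 kN (weld metal governs)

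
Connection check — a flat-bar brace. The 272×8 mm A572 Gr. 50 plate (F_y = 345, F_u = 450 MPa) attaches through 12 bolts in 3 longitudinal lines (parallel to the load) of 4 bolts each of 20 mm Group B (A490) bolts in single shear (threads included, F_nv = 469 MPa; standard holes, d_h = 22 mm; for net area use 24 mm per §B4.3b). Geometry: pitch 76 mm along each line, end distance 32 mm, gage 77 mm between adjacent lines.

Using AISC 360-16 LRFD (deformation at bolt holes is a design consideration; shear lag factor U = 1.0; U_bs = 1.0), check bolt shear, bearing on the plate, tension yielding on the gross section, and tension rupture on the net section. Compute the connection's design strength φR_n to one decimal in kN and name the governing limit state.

Bolt shear: A_b = π(20)²/4 = 314.16 mm². φR_n = 0.75 × 469 × 314.16 × 12 × 1 = 1326.1 kN.
Bearing (8 mm plate, F_u = 450 MPa): end bolts L_c = 32 − 22/2 = 21, R_n = min(1.2×21×8×450, 2.4×20×8×450) = 90.72 kN/bolt; interior L_c = 76 − 22 = 54, R_n = 172.8 kN/bolt. φR_n = 0.75 × (3×90.72 + 9×172.8) = 1370.5 kN.
Tension yield (gross): A_g = 272×8 = 2176 mm². φR_n = 0.90 × 345 × 2176 = 675.6 kN.
Tension rupture (net): A_n = (272 − 3×24)×8 = 1600 mm² (U = 1.0, A_e = A_n). φR_n = 0.75 × 450 × 1600 = 540.0 kN.
Governing: min(1326.1, 1370.5, 675.6, 540.0) = 540.0 kN → net-section rupture.

540.0 kN (net-section rupture governs)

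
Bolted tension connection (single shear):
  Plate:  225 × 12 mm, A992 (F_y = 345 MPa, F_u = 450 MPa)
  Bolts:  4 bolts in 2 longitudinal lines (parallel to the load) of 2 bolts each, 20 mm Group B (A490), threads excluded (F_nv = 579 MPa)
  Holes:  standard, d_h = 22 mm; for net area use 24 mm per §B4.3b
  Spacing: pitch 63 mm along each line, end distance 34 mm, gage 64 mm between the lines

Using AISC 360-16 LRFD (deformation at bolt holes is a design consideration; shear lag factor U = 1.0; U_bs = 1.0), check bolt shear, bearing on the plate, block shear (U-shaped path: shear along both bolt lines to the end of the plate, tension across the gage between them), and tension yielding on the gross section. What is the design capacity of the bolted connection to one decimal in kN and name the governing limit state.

Bolt shear: A_b = π(20)²/4 = 314.16 mm². φR_n = 0.75 × 579 × 314.16 × 4 × 1 = 545.7 kN.
Bearing (12 mm plate, F_u = 450 MPa): end bolts L_c = 34 − 22/2 = 23, R_n = min(1.2×23×12×450, 2.4×20×12×450) = 149.04 kN/bolt; interior L_c = 63 − 22 = 41, R_n = 259.2 kN/bolt. φR_n = 0.75 × (2×149.04 + 2×259.2) = 612.4 kN.
Block shear: shear path 2×[34+1×63] = 2×97 mm, A_gv = 2328, A_nv = 2×(97 − 1.5×24)×12 = 1464 mm²; tension across gage: (64 − 1×24)×12 = 480 mm². R_n = min(0.6×450×1464, 0.6×345×2328) + 1.0×450×480 = min(395.28, 481.9) + 216 = 611.28 kN. φR_n = 0.75 × 611.28 = 458.5 kN.
Tension yield (gross): A_g = 225×12 = 2700 mm². φR_n = 0.90 × 345 × 2700 = 838.4 kN.
Governing: min(545.7, 612.4, 458.5, 838.4) = 458.5 kN → block shear.

458.5 kN (block shear governs)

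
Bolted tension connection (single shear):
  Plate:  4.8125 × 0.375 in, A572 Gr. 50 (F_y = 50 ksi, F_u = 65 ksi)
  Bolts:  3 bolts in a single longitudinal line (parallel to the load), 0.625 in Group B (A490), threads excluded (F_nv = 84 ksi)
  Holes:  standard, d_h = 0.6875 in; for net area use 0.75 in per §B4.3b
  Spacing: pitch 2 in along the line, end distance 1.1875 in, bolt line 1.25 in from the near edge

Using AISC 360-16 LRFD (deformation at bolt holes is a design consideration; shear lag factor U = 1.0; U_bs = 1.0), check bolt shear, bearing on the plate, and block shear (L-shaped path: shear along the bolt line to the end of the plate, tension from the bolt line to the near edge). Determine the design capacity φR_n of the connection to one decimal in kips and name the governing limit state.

52.3 kips (block shear governs)

Bolt shear: A_b = π(0.625)²/4 = 0.3068 in². φR_n = 0.75 × 84 × 0.3068 × 3 × 1 = 58.0 kips.
Bearing (0.375 in plate, F_u = 65 ksi): end bolts L_c = 1.1875 − 0.6875/2 = 0.84375, R_n = min(1.2×0.84375×0.375×65, 2.4×0.625×0.375×65) = 24.68 kips/bolt; interior L_c = 2 − 0.6875 = 1.3125, R_n = 36.563 kips/bolt. φR_n = 0.75 × (1×24.68 + 2×36.563) = 73.4 kips.
Block shear: shear path 1×[1.1875+2×2] = 1×5.1875 in, A_gv = 1.9453, A_nv = 1×(5.1875 − 2.5×0.75)×0.375 = 1.2422 in²; tension to near edge: (1.25 − 0.5×0.75)×0.375 = 0.32813 in². R_n = min(0.6×65×1.2422, 0.6×50×1.9453) + 1.0×65×0.32813 = min(48.446, 58.359) + 21.328 = 69.774 kips. φR_n = 0.75 × 69.774 = 52.3 kips.
Governing: min(58.0, 73.4, 52.3) = 52.3 kips → block shear.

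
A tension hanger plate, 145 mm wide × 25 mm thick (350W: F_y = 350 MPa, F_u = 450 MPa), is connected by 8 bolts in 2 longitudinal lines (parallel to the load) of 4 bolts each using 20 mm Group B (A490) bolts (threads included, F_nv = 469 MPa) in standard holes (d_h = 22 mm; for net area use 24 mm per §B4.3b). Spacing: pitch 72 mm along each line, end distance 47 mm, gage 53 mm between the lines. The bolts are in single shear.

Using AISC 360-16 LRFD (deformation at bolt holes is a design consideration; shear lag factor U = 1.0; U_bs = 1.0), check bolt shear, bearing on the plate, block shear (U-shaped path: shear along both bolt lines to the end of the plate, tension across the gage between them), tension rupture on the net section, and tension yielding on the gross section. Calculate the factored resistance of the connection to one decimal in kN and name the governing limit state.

Bolt shear: A_b = π(20)²/4 = 314.16 mm². φR_n = 0.75 × 469 × 314.16 × 8 × 1 = 884.0 kN.
Bearing (25 mm plate, F_u = 450 MPa): end bolts L_c = 47 − 22/2 = 36, R_n = min(1.2×36×25×450, 2.4×20×25×450) = 486 kN/bolt; interior L_c = 72 − 22 = 50, R_n = 540 kN/bolt. φR_n = 0.75 × (2×486 + 6×540) = 3159.0 kN.
Block shear: shear path 2×[47+3×72] = 2×263 mm, A_gv = 13150, A_nv = 2×(263 − 3.5×24)×25 = 8950 mm²; tension across gage: (53 − 1×24)×25 = 725 mm². R_n = min(0.6×450×8950, 0.6×350×13150) + 1.0×450×725 = min(2416.5, 2761.5) + 326.25 = 2742.8 kN. φR_n = 0.75 × 2742.8 = 2057.1 kN.
Tension rupture (net): A_n = (145 − 2×24)×25 = 2425 mm² (U = 1.0, A_e = A_n). φR_n = 0.75 × 450 × 2425 = 818.4 kN.
Tension yield (gross): A_g = 145×25 = 3625 mm². φR_n = 0.90 × 350 × 3625 = 1141.9 kN.
Governing: min(884.0, 3159.0, 2057.1, 818.4, 1141.9) = 818.4 kN → net-section rupture.

818.4 kN (net-section rupture governs)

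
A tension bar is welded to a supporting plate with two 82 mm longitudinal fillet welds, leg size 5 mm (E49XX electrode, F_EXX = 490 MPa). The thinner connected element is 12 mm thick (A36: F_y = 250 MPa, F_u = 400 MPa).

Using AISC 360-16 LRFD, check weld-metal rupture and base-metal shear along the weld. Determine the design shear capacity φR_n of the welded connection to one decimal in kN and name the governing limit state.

127.8 kN (weld metal governs)

Weld metal: throat = 0.707×5 = 3.535 mm, L = 2×82 = 164 mm. φR_n = 0.75 × 0.6 × 490 × 3.535 × 164 = 127.8 kN.
Base metal shear (12 mm plate): yield φR_n = 1.0×0.6×250×12×164 = 295.2 kN; rupture φR_n = 0.75×0.6×400×12×164 = 354.2 kN; take 295.2 kN (yield).
Governing: min(127.8, 295.2) = 127.8 kN → weld metal.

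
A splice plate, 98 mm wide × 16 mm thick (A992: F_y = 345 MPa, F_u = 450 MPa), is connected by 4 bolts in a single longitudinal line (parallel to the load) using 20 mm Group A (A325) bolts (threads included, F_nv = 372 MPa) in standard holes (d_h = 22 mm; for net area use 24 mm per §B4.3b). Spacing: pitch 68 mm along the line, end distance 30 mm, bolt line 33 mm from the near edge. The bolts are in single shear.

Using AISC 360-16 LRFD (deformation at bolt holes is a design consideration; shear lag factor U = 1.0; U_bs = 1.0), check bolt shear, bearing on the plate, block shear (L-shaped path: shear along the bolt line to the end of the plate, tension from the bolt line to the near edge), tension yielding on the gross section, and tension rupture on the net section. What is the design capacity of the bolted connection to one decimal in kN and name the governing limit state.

Bolt shear: A_b = π(20)²/4 = 314.16 mm². φR_n = 0.75 × 372 × 314.16 × 4 × 1 = 350.6 kN.
Bearing (16 mm plate, F_u = 450 MPa): end bolts L_c = 30 − 22/2 = 19, R_n = min(1.2×19×16×450, 2.4×20×16×450) = 164.16 kN/bolt; interior L_c = 68 − 22 = 46, R_n = 345.6 kN/bolt. φR_n = 0.75 × (1×164.16 + 3×345.6) = 900.7 kN.
Block shear: shear path 1×[30+3×68] = 1×234 mm, A_gv = 3744, A_nv = 1×(234 − 3.5×24)×16 = 2400 mm²; tension to near edge: (33 − 0.5×24)×16 = 336 mm². R_n = min(0.6×450×2400, 0.6×345×3744) + 1.0×450×336 = min(648, 775.01) + 151.2 = 799.2 kN. φR_n = 0.75 × 799.2 = 599.4 kN.
Tension yield (gross): A_g = 98×16 = 1568 mm². φR_n = 0.90 × 345 × 1568 = 486.9 kN.
Tension rupture (net): A_n = (98 − 1×24)×16 = 1184 mm² (U = 1.0, A_e = A_n). φR_n = 0.75 × 450 × 1184 = 399.6 kN.
Governing: min(350.6, 900.7, 599.4, 486.9, 399.6) = 350.6 kN → bolt shear.

350.6 kN (bolt shear governs)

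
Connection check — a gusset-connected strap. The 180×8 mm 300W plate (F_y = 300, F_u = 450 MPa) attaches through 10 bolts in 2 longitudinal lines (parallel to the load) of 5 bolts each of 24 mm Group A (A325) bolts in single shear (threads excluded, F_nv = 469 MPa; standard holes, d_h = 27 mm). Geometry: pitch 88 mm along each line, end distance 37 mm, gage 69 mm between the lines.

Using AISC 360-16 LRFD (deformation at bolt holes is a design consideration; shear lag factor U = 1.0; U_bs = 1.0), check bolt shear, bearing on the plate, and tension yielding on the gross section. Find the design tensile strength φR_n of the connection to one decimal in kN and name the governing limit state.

388.8 kN (gross-section yield governs)

Bolt shear: A_b = π(24)²/4 = 452.39 mm². φR_n = 0.75 × 469 × 452.39 × 10 × 1 = 1591.3 kN.
Bearing (8 mm plate, F_u = 450 MPa): end bolts L_c = 37 − 27/2 = 23.5, R_n = min(1.2×23.5×8×450, 2.4×24×8×450) = 101.52 kN/bolt; interior L_c = 88 − 27 = 61, R_n = 207.36 kN/bolt. φR_n = 0.75 × (2×101.52 + 8×207.36) = 1396.4 kN.
Tension yield (gross): A_g = 180×8 = 1440 mm². φR_n = 0.90 × 300 × 1440 = 388.8 kN.
Governing: min(1591.3, 1396.4, 388.8) = 388.8 kN → gross-section yield.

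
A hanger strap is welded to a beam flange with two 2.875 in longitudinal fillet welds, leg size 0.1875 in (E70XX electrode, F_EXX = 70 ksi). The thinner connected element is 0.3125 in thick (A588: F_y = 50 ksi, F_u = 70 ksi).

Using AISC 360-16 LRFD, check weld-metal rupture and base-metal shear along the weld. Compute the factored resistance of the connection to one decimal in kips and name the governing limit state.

24.0 kips (weld metal governs)

Weld metal: throat = 0.707×0.1875 = 0.13256 in, L = 2×2.875 = 5.75 in. φR_n = 0.75 × 0.6 × 70 × 0.13256 × 5.75 = 24.0 kips.
Base metal shear (0.3125 in plate): yield φR_n = 1.0×0.6×50×0.3125×5.75 = 53.9 kips; rupture φR_n = 0.75×0.6×70×0.3125×5.75 = 56.6 kips; take 53.9 kips (yield).
Governing: min(24.0, 53.9) = 24.0 kips → weld metal.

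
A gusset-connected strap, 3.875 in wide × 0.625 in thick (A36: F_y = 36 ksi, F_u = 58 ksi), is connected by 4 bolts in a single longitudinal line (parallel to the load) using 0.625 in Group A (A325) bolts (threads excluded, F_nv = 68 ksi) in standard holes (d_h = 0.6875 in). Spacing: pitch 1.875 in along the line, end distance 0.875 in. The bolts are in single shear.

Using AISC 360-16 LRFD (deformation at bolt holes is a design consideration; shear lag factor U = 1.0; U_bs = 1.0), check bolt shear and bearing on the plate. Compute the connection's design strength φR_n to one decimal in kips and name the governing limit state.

62.6 kips (bolt shear governs)

Bolt shear: A_b = π(0.625)²/4 = 0.3068 in². φR_n = 0.75 × 68 × 0.3068 × 4 × 1 = 62.6 kips.
Bearing (0.625 in plate, F_u = 58 ksi): end bolts L_c = 0.875 − 0.6875/2 = 0.53125, R_n = min(1.2×0.53125×0.625×58, 2.4×0.625×0.625×58) = 23.109 kips/bolt; interior L_c = 1.875 − 0.6875 = 1.1875, R_n = 51.656 kips/bolt. φR_n = 0.75 × (1×23.109 + 3×51.656) = 133.6 kips.
Governing: min(62.6, 133.6) = 62.6 kips → bolt shear.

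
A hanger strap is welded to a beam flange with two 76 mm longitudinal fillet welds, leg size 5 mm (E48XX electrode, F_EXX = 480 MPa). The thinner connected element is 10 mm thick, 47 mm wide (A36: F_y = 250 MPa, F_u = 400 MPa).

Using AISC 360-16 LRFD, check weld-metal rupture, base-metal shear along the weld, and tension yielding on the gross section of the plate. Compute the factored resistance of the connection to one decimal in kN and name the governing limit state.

105.8 kN (gross-section yield governs)

Weld metal: throat = 0.707×5 = 3.535 mm, L = 2×76 = 152 mm. φR_n = 0.75 × 0.6 × 480 × 3.535 × 152 = 116.1 kN.
Base metal shear (10 mm plate): yield φR_n = 1.0×0.6×250×10×152 = 228.0 kN; rupture φR_n = 0.75×0.6×400×10×152 = 273.6 kN; take 228.0 kN (yield).
Tension yield (gross): A_g = 47×10 = 470 mm². φR_n = 0.90 × 250 × 470 = 105.8 kN.
Governing: min(116.1, 228.0, 105.8) = 105.8 kN → gross-section yield.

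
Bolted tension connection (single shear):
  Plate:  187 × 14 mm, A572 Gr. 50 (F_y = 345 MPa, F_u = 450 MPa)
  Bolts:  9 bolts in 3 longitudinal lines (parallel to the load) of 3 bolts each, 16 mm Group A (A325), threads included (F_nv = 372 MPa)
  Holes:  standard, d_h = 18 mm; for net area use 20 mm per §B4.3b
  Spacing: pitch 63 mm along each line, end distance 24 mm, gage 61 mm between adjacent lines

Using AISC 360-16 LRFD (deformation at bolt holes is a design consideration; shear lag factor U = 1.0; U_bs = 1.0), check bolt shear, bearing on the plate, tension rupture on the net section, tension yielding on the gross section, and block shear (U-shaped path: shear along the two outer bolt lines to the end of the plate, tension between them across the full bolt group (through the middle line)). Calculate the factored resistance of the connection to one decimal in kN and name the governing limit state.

Bolt shear: A_b = π(16)²/4 = 201.06 mm². φR_n = 0.75 × 372 × 201.06 × 9 × 1 = 504.9 kN.
Bearing (14 mm plate, F_u = 450 MPa): end bolts L_c = 24 − 18/2 = 15, R_n = min(1.2×15×14×450, 2.4×16×14×450) = 113.4 kN/bolt; interior L_c = 63 − 18 = 45, R_n = 241.92 kN/bolt. φR_n = 0.75 × (3×113.4 + 6×241.92) = 1343.8 kN.
Tension rupture (net): A_n = (187 − 3×20)×14 = 1778 mm² (U = 1.0, A_e = A_n). φR_n = 0.75 × 450 × 1778 = 600.1 kN.
Tension yield (gross): A_g = 187×14 = 2618 mm². φR_n = 0.90 × 345 × 2618 = 812.9 kN.
Block shear: shear path 2×[24+2×63] = 2×150 mm, A_gv = 4200, A_nv = 2×(150 − 2.5×20)×14 = 2800 mm²; tension across gage: (122 − 2×20)×14 = 1148 mm². R_n = min(0.6×450×2800, 0.6×345×4200) + 1.0×450×1148 = min(756, 869.4) + 516.6 = 1272.6 kN. φR_n = 0.75 × 1272.6 = 954.5 kN.
Governing: min(504.9, 1343.8, 600.1, 812.9, 954.5) = 504.9 kN → bolt shear.

504.9 kN (bolt shear governs)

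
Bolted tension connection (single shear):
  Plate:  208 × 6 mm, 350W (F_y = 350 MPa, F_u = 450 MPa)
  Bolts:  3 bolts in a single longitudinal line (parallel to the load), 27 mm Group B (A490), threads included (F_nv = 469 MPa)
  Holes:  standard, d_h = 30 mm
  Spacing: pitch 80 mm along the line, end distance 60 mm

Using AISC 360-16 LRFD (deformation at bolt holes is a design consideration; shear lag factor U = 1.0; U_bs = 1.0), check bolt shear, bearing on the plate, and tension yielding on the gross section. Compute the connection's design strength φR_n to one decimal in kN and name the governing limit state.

Bolt shear: A_b = π(27)²/4 = 572.56 mm². φR_n = 0.75 × 469 × 572.56 × 3 × 1 = 604.2 kN.
Bearing (6 mm plate, F_u = 450 MPa): end bolts L_c = 60 − 30/2 = 45, R_n = min(1.2×45×6×450, 2.4×27×6×450) = 145.8 kN/bolt; interior L_c = 80 − 30 = 50, R_n = 162 kN/bolt. φR_n = 0.75 × (1×145.8 + 2×162) = 352.4 kN.
Tension yield (gross): A_g = 208×6 = 1248 mm². φR_n = 0.90 × 350 × 1248 = 393.1 kN.
Governing: min(604.2, 352.4, 393.1) = 352.4 kN → bearing.

352.4 kN (bearing governs)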